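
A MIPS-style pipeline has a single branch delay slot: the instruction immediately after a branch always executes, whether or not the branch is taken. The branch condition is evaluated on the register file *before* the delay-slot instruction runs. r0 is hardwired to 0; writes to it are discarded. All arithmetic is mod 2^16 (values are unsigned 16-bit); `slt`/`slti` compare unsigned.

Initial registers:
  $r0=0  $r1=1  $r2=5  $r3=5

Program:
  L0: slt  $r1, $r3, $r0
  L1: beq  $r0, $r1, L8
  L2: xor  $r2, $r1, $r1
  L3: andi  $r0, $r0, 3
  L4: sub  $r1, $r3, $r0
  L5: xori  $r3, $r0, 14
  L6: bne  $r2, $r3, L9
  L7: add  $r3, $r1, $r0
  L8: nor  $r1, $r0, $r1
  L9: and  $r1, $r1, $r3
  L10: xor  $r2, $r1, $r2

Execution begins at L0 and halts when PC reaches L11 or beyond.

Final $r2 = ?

5

  step pc=0: slt  $r1, $r3, $r0  regs=(0,0,5,5)
  step pc=1: beq  $r0, $r1, L8  cond=T  regs=(0,0,5,5)
  step pc=2: xor  $r2, $r1, $r1  regs=(0,0,0,5)
  step pc=8: nor  $r1, $r0, $r1  regs=(0,65535,0,5)
  step pc=9: and  $r1, $r1, $r3  regs=(0,5,0,5)
  step pc=10: xor  $r2, $r1, $r2  regs=(0,5,5,5)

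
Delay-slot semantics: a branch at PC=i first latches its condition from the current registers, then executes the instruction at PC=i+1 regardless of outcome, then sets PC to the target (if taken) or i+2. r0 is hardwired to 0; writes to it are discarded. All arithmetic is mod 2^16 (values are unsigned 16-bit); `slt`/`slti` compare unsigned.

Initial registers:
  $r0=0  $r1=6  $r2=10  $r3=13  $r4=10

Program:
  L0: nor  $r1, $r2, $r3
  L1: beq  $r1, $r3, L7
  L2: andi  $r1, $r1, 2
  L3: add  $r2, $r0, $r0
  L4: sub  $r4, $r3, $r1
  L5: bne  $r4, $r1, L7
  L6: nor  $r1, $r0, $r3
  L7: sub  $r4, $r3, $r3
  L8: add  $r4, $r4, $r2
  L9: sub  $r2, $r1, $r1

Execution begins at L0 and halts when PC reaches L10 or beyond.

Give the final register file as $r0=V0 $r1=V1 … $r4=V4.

$r0=0 $r1=65522 $r2=0 $r3=13 $r4=0

#0 nor  $r1, $r2, $r3 ; 0/65520/10/13/10
#1 beq  $r1, $r3, L7 ; 0/65520/10/13/10 ; →fallthru
#2 andi  $r1, $r1, 2 ; 0/0/10/13/10
#3 add  $r2, $r0, $r0 ; 0/0/0/13/10
#4 sub  $r4, $r3, $r1 ; 0/0/0/13/13
#5 bne  $r4, $r1, L7 ; 0/0/0/13/13 ; →target
#6 nor  $r1, $r0, $r3 ; 0/65522/0/13/13
#7 sub  $r4, $r3, $r3 ; 0/65522/0/13/0
#8 add  $r4, $r4, $r2 ; 0/65522/0/13/0
#9 sub  $r2, $r1, $r1 ; 0/65522/0/13/0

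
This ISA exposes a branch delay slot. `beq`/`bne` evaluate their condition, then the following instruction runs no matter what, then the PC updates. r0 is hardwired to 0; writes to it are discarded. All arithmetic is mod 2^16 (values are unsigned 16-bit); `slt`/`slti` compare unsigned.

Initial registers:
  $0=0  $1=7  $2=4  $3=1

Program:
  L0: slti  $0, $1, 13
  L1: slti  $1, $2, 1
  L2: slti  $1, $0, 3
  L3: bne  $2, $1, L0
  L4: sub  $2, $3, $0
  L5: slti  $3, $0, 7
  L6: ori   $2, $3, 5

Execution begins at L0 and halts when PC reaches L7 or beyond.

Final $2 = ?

#0 slti  $0, $1, 13 ; 0/7/4/1
#1 slti  $1, $2, 1 ; 0/0/4/1
#2 slti  $1, $0, 3 ; 0/1/4/1
#3 bne  $2, $1, L0 ; 0/1/4/1 ; →target
#4 sub  $2, $3, $0 ; 0/1/1/1
#0 slti  $0, $1, 13 ; 0/1/1/1
#1 slti  $1, $2, 1 ; 0/0/1/1
#2 slti  $1, $0, 3 ; 0/1/1/1
#3 bne  $2, $1, L0 ; 0/1/1/1 ; →fallthru
#4 sub  $2, $3, $0 ; 0/1/1/1
#5 slti  $3, $0, 7 ; 0/1/1/1
#6 ori   $2, $3, 5 ; 0/1/5/1

5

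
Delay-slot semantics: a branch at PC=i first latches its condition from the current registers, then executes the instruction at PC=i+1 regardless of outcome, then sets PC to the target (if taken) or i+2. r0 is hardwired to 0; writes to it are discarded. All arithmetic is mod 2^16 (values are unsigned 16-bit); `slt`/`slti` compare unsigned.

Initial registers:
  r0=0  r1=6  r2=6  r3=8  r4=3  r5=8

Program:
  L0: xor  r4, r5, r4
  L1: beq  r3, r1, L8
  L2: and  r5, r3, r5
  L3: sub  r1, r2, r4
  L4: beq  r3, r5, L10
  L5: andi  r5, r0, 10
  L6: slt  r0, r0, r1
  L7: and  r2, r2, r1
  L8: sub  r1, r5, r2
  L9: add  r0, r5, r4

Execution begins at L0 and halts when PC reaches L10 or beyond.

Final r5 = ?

PC=0  xor  r4, r5, r4        | r0=0 r1=6 r2=6 r3=8 r4=11 r5=8
PC=1  beq  r3, r1, L8        | r0=0 r1=6 r2=6 r3=8 r4=11 r5=8  [not taken]
PC=2  and  r5, r3, r5        | r0=0 r1=6 r2=6 r3=8 r4=11 r5=8
PC=3  sub  r1, r2, r4        | r0=0 r1=65531 r2=6 r3=8 r4=11 r5=8
PC=4  beq  r3, r5, L10       | r0=0 r1=65531 r2=6 r3=8 r4=11 r5=8  [TAKEN]
PC=5  andi  r5, r0, 10       | r0=0 r1=65531 r2=6 r3=8 r4=11 r5=0

0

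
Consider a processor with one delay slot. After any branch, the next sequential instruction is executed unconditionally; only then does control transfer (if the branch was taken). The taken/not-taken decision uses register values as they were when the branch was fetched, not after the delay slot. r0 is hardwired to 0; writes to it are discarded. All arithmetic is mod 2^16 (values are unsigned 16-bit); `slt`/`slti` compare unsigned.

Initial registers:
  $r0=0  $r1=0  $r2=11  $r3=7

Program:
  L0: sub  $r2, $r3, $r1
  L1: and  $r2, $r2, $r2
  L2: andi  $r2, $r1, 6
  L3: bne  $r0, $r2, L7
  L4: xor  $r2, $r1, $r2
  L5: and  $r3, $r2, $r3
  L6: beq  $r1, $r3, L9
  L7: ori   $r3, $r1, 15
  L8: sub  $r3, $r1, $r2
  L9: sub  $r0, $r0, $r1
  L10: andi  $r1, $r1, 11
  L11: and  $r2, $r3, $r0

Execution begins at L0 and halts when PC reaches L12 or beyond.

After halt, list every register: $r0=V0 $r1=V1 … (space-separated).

PC=0  sub  $r2, $r3, $r1     | $r0=0 $r1=0 $r2=7 $r3=7
PC=1  and  $r2, $r2, $r2     | $r0=0 $r1=0 $r2=7 $r3=7
PC=2  andi  $r2, $r1, 6      | $r0=0 $r1=0 $r2=0 $r3=7
PC=3  bne  $r0, $r2, L7      | $r0=0 $r1=0 $r2=0 $r3=7  [not taken]
PC=4  xor  $r2, $r1, $r2     | $r0=0 $r1=0 $r2=0 $r3=7
PC=5  and  $r3, $r2, $r3     | $r0=0 $r1=0 $r2=0 $r3=0
PC=6  beq  $r1, $r3, L9      | $r0=0 $r1=0 $r2=0 $r3=0  [TAKEN]
PC=7  ori   $r3, $r1, 15     | $r0=0 $r1=0 $r2=0 $r3=15
PC=9  sub  $r0, $r0, $r1     | $r0=0 $r1=0 $r2=0 $r3=15
PC=10 andi  $r1, $r1, 11     | $r0=0 $r1=0 $r2=0 $r3=15
PC=11 and  $r2, $r3, $r0     | $r0=0 $r1=0 $r2=0 $r3=15

$r0=0 $r1=0 $r2=0 $r3=15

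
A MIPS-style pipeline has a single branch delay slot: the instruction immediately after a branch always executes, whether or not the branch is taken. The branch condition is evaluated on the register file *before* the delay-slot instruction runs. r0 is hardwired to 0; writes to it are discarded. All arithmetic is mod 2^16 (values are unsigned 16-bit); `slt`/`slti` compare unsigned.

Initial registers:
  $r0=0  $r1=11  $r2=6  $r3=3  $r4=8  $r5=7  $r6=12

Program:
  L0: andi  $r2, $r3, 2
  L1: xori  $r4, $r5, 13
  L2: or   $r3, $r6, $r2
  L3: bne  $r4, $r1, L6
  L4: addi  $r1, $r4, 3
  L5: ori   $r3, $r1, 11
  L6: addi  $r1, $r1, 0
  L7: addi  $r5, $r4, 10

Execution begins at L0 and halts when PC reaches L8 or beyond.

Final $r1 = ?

13

#0 andi  $r2, $r3, 2 ; 0/11/2/3/8/7/12
#1 xori  $r4, $r5, 13 ; 0/11/2/3/10/7/12
#2 or   $r3, $r6, $r2 ; 0/11/2/14/10/7/12
#3 bne  $r4, $r1, L6 ; 0/11/2/14/10/7/12 ; →target
#4 addi  $r1, $r4, 3 ; 0/13/2/14/10/7/12
#6 addi  $r1, $r1, 0 ; 0/13/2/14/10/7/12
#7 addi  $r5, $r4, 10 ; 0/13/2/14/10/20/12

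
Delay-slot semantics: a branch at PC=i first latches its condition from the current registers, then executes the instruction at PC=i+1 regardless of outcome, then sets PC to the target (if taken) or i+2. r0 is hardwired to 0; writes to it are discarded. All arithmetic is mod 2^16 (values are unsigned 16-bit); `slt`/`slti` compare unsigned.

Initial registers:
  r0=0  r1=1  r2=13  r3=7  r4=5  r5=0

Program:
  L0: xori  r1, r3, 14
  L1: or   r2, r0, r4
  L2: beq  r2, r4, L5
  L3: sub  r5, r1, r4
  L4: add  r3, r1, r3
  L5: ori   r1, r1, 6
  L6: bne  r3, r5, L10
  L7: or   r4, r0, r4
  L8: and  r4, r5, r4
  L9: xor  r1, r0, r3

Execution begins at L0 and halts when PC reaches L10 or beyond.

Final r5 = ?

4

#0 xori  r1, r3, 14 ; 0/9/13/7/5/0
#1 or   r2, r0, r4 ; 0/9/5/7/5/0
#2 beq  r2, r4, L5 ; 0/9/5/7/5/0 ; →target
#3 sub  r5, r1, r4 ; 0/9/5/7/5/4
#5 ori   r1, r1, 6 ; 0/15/5/7/5/4
#6 bne  r3, r5, L10 ; 0/15/5/7/5/4 ; →target
#7 or   r4, r0, r4 ; 0/15/5/7/5/4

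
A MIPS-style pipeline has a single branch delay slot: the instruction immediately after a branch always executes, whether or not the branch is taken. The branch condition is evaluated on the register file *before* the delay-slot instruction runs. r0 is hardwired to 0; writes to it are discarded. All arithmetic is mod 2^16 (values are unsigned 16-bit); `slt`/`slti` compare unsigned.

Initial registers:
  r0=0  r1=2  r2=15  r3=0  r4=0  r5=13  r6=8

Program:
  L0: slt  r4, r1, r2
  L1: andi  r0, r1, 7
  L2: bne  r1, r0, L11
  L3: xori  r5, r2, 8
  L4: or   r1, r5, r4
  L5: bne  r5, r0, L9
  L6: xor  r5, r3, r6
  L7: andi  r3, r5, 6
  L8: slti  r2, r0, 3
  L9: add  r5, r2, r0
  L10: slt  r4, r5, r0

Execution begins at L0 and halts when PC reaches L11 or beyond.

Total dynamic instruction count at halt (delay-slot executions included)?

  step pc=0: slt  r4, r1, r2  regs=(0,2,15,0,1,13,8)
  step pc=1: andi  r0, r1, 7  regs=(0,2,15,0,1,13,8)
  step pc=2: bne  r1, r0, L11  cond=T  regs=(0,2,15,0,1,13,8)
  step pc=3: xori  r5, r2, 8  regs=(0,2,15,0,1,7,8)

4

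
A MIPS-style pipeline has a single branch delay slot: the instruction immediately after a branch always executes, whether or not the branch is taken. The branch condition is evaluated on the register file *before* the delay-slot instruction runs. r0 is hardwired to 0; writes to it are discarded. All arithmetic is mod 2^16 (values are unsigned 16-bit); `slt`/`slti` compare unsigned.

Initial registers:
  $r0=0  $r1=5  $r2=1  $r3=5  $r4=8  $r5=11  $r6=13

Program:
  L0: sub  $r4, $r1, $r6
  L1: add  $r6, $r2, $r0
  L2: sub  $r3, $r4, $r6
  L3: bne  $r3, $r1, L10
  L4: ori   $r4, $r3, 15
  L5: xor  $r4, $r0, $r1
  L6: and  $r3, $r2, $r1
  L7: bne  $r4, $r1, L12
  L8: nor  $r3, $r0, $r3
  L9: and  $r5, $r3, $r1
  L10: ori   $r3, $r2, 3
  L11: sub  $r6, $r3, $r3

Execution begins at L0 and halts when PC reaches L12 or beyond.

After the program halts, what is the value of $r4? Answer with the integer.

#0 sub  $r4, $r1, $r6 ; 0/5/1/5/65528/11/13
#1 add  $r6, $r2, $r0 ; 0/5/1/5/65528/11/1
#2 sub  $r3, $r4, $r6 ; 0/5/1/65527/65528/11/1
#3 bne  $r3, $r1, L10 ; 0/5/1/65527/65528/11/1 ; →target
#4 ori   $r4, $r3, 15 ; 0/5/1/65527/65535/11/1
#10 ori   $r3, $r2, 3 ; 0/5/1/3/65535/11/1
#11 sub  $r6, $r3, $r3 ; 0/5/1/3/65535/11/0

65535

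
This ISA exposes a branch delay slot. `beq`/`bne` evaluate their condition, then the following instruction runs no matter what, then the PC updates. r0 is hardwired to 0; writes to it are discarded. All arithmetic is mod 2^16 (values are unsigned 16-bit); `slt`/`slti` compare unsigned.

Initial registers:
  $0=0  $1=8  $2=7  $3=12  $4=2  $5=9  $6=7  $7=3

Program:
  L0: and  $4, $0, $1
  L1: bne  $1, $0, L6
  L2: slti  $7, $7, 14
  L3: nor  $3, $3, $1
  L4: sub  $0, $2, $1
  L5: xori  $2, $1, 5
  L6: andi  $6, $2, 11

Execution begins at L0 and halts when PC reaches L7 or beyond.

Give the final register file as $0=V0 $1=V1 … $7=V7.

$0=0 $1=8 $2=7 $3=12 $4=0 $5=9 $6=3 $7=1

PC=0  and  $4, $0, $1        | $0=0 $1=8 $2=7 $3=12 $4=0 $5=9 $6=7 $7=3
PC=1  bne  $1, $0, L6        | $0=0 $1=8 $2=7 $3=12 $4=0 $5=9 $6=7 $7=3  [TAKEN]
PC=2  slti  $7, $7, 14       | $0=0 $1=8 $2=7 $3=12 $4=0 $5=9 $6=7 $7=1
PC=6  andi  $6, $2, 11       | $0=0 $1=8 $2=7 $3=12 $4=0 $5=9 $6=3 $7=1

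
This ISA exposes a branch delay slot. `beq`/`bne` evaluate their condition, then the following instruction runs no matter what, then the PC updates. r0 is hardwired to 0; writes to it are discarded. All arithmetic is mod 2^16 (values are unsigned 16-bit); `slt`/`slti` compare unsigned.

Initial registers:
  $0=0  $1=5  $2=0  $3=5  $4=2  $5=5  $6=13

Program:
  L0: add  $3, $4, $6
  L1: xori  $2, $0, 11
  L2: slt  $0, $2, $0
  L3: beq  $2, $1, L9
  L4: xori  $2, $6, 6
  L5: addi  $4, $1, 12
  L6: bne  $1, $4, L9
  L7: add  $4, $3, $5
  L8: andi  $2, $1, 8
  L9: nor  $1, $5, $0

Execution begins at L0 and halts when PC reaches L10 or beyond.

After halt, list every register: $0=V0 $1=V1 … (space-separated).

[0] add  $3, $4, $6  →  {$0:0, $1:5, $2:0, $3:15, $4:2, $5:5, $6:13}
[1] xori  $2, $0, 11  →  {$0:0, $1:5, $2:11, $3:15, $4:2, $5:5, $6:13}
[2] slt  $0, $2, $0  →  {$0:0, $1:5, $2:11, $3:15, $4:2, $5:5, $6:13}
[3] beq  $2, $1, L9  →  {$0:0, $1:5, $2:11, $3:15, $4:2, $5:5, $6:13}  ⟨branch fallthrough⟩
[4] xori  $2, $6, 6  →  {$0:0, $1:5, $2:11, $3:15, $4:2, $5:5, $6:13}
[5] addi  $4, $1, 12  →  {$0:0, $1:5, $2:11, $3:15, $4:17, $5:5, $6:13}
[6] bne  $1, $4, L9  →  {$0:0, $1:5, $2:11, $3:15, $4:17, $5:5, $6:13}  ⟨branch taken⟩
[7] add  $4, $3, $5  →  {$0:0, $1:5, $2:11, $3:15, $4:20, $5:5, $6:13}
[9] nor  $1, $5, $0  →  {$0:0, $1:65530, $2:11, $3:15, $4:20, $5:5, $6:13}

$0=0 $1=65530 $2=11 $3=15 $4=20 $5=5 $6=13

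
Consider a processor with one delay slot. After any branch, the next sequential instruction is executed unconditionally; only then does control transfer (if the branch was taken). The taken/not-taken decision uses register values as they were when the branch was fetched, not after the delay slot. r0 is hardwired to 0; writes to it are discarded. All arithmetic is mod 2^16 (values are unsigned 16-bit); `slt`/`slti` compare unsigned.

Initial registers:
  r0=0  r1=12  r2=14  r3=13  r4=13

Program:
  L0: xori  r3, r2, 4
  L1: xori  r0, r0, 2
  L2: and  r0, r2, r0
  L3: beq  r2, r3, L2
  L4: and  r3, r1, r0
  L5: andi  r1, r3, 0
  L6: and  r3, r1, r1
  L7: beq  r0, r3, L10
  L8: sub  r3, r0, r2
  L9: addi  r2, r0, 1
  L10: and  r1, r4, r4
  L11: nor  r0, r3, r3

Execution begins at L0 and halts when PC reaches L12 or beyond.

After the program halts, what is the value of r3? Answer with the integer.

65522

#0 xori  r3, r2, 4 ; 0/12/14/10/13
#1 xori  r0, r0, 2 ; 0/12/14/10/13
#2 and  r0, r2, r0 ; 0/12/14/10/13
#3 beq  r2, r3, L2 ; 0/12/14/10/13 ; →fallthru
#4 and  r3, r1, r0 ; 0/12/14/0/13
#5 andi  r1, r3, 0 ; 0/0/14/0/13
#6 and  r3, r1, r1 ; 0/0/14/0/13
#7 beq  r0, r3, L10 ; 0/0/14/0/13 ; →target
#8 sub  r3, r0, r2 ; 0/0/14/65522/13
#10 and  r1, r4, r4 ; 0/13/14/65522/13
#11 nor  r0, r3, r3 ; 0/13/14/65522/13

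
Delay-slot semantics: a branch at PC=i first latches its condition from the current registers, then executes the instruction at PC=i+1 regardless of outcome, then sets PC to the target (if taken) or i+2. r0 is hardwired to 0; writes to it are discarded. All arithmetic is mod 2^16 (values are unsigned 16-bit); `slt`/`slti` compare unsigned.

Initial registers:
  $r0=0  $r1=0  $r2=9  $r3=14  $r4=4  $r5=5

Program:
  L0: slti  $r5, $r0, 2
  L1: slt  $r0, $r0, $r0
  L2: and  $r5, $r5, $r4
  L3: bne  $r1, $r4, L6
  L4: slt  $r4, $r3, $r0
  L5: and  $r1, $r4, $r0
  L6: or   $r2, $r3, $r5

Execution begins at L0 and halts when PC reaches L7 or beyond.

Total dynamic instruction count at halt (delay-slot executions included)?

  step pc=0: slti  $r5, $r0, 2  regs=(0,0,9,14,4,1)
  step pc=1: slt  $r0, $r0, $r0  regs=(0,0,9,14,4,1)
  step pc=2: and  $r5, $r5, $r4  regs=(0,0,9,14,4,0)
  step pc=3: bne  $r1, $r4, L6  cond=T  regs=(0,0,9,14,4,0)
  step pc=4: slt  $r4, $r3, $r0  regs=(0,0,9,14,0,0)
  step pc=6: or   $r2, $r3, $r5  regs=(0,0,14,14,0,0)

6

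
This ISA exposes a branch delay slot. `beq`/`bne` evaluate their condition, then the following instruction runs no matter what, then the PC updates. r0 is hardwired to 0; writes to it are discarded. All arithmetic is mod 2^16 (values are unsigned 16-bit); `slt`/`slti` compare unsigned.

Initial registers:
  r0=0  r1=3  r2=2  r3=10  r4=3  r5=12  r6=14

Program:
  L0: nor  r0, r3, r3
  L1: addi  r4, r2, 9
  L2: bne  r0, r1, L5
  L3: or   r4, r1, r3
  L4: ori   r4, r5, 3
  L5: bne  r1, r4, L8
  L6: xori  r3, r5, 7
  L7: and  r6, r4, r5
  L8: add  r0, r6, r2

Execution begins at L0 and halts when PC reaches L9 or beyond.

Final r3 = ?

PC=0  nor  r0, r3, r3        | r0=0 r1=3 r2=2 r3=10 r4=3 r5=12 r6=14
PC=1  addi  r4, r2, 9        | r0=0 r1=3 r2=2 r3=10 r4=11 r5=12 r6=14
PC=2  bne  r0, r1, L5        | r0=0 r1=3 r2=2 r3=10 r4=11 r5=12 r6=14  [TAKEN]
PC=3  or   r4, r1, r3        | r0=0 r1=3 r2=2 r3=10 r4=11 r5=12 r6=14
PC=5  bne  r1, r4, L8        | r0=0 r1=3 r2=2 r3=10 r4=11 r5=12 r6=14  [TAKEN]
PC=6  xori  r3, r5, 7        | r0=0 r1=3 r2=2 r3=11 r4=11 r5=12 r6=14
PC=8  add  r0, r6, r2        | r0=0 r1=3 r2=2 r3=11 r4=11 r5=12 r6=14

11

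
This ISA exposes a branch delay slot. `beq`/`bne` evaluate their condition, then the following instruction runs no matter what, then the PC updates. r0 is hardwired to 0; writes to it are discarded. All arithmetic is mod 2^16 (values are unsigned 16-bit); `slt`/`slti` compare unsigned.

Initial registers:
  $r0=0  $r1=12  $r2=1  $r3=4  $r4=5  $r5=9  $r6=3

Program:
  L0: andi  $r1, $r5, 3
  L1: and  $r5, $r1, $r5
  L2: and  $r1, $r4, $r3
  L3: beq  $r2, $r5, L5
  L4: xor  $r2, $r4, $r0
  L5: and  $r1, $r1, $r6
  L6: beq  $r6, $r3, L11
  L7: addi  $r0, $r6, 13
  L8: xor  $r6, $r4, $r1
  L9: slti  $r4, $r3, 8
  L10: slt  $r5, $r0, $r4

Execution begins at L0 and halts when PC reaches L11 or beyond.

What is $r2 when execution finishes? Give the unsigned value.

5

[0] andi  $r1, $r5, 3  →  {$r0:0, $r1:1, $r2:1, $r3:4, $r4:5, $r5:9, $r6:3}
[1] and  $r5, $r1, $r5  →  {$r0:0, $r1:1, $r2:1, $r3:4, $r4:5, $r5:1, $r6:3}
[2] and  $r1, $r4, $r3  →  {$r0:0, $r1:4, $r2:1, $r3:4, $r4:5, $r5:1, $r6:3}
[3] beq  $r2, $r5, L5  →  {$r0:0, $r1:4, $r2:1, $r3:4, $r4:5, $r5:1, $r6:3}  ⟨branch taken⟩
[4] xor  $r2, $r4, $r0  →  {$r0:0, $r1:4, $r2:5, $r3:4, $r4:5, $r5:1, $r6:3}
[5] and  $r1, $r1, $r6  →  {$r0:0, $r1:0, $r2:5, $r3:4, $r4:5, $r5:1, $r6:3}
[6] beq  $r6, $r3, L11  →  {$r0:0, $r1:0, $r2:5, $r3:4, $r4:5, $r5:1, $r6:3}  ⟨branch fallthrough⟩
[7] addi  $r0, $r6, 13  →  {$r0:0, $r1:0, $r2:5, $r3:4, $r4:5, $r5:1, $r6:3}
[8] xor  $r6, $r4, $r1  →  {$r0:0, $r1:0, $r2:5, $r3:4, $r4:5, $r5:1, $r6:5}
[9] slti  $r4, $r3, 8  →  {$r0:0, $r1:0, $r2:5, $r3:4, $r4:1, $r5:1, $r6:5}
[10] slt  $r5, $r0, $r4  →  {$r0:0, $r1:0, $r2:5, $r3:4, $r4:1, $r5:1, $r6:5}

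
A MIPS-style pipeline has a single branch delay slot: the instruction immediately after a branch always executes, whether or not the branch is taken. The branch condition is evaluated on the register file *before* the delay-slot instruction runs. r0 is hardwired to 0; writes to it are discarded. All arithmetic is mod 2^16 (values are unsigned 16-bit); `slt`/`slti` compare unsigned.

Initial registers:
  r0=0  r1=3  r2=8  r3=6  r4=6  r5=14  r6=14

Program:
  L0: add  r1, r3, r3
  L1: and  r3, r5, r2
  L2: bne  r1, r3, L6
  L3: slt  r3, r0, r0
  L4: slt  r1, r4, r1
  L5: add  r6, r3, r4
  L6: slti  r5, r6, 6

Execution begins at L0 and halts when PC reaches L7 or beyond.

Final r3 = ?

0

PC=0  add  r1, r3, r3        | r0=0 r1=12 r2=8 r3=6 r4=6 r5=14 r6=14
PC=1  and  r3, r5, r2        | r0=0 r1=12 r2=8 r3=8 r4=6 r5=14 r6=14
PC=2  bne  r1, r3, L6        | r0=0 r1=12 r2=8 r3=8 r4=6 r5=14 r6=14  [TAKEN]
PC=3  slt  r3, r0, r0        | r0=0 r1=12 r2=8 r3=0 r4=6 r5=14 r6=14
PC=6  slti  r5, r6, 6        | r0=0 r1=12 r2=8 r3=0 r4=6 r5=0 r6=14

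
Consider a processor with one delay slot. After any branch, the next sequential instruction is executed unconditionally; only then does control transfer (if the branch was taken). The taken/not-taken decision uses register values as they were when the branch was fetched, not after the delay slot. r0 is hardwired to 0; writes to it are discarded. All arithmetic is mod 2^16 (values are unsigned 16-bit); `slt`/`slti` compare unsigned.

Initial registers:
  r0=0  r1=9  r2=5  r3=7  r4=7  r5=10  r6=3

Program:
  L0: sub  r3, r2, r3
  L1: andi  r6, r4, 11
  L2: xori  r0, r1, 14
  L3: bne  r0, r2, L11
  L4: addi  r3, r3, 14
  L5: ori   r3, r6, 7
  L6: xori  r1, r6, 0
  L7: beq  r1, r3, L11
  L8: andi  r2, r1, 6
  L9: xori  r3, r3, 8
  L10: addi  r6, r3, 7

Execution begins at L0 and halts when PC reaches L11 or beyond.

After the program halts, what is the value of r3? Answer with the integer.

[0] sub  r3, r2, r3  →  {r0:0, r1:9, r2:5, r3:65534, r4:7, r5:10, r6:3}
[1] andi  r6, r4, 11  →  {r0:0, r1:9, r2:5, r3:65534, r4:7, r5:10, r6:3}
[2] xori  r0, r1, 14  →  {r0:0, r1:9, r2:5, r3:65534, r4:7, r5:10, r6:3}
[3] bne  r0, r2, L11  →  {r0:0, r1:9, r2:5, r3:65534, r4:7, r5:10, r6:3}  ⟨branch taken⟩
[4] addi  r3, r3, 14  →  {r0:0, r1:9, r2:5, r3:12, r4:7, r5:10, r6:3}

12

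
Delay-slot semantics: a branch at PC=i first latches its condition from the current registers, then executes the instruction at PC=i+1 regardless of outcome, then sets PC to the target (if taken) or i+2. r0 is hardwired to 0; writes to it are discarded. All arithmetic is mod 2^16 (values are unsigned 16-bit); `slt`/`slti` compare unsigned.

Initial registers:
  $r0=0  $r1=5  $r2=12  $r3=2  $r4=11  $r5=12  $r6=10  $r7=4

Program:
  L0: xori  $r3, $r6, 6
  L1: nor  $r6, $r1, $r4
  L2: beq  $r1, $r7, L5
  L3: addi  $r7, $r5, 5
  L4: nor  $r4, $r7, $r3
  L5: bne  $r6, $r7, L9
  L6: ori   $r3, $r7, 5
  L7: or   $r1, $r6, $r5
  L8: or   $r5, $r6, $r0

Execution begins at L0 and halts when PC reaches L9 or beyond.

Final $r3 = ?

[0] xori  $r3, $r6, 6  →  {$r0:0, $r1:5, $r2:12, $r3:12, $r4:11, $r5:12, $r6:10, $r7:4}
[1] nor  $r6, $r1, $r4  →  {$r0:0, $r1:5, $r2:12, $r3:12, $r4:11, $r5:12, $r6:65520, $r7:4}
[2] beq  $r1, $r7, L5  →  {$r0:0, $r1:5, $r2:12, $r3:12, $r4:11, $r5:12, $r6:65520, $r7:4}  ⟨branch fallthrough⟩
[3] addi  $r7, $r5, 5  →  {$r0:0, $r1:5, $r2:12, $r3:12, $r4:11, $r5:12, $r6:65520, $r7:17}
[4] nor  $r4, $r7, $r3  →  {$r0:0, $r1:5, $r2:12, $r3:12, $r4:65506, $r5:12, $r6:65520, $r7:17}
[5] bne  $r6, $r7, L9  →  {$r0:0, $r1:5, $r2:12, $r3:12, $r4:65506, $r5:12, $r6:65520, $r7:17}  ⟨branch taken⟩
[6] ori   $r3, $r7, 5  →  {$r0:0, $r1:5, $r2:12, $r3:21, $r4:65506, $r5:12, $r6:65520, $r7:17}

21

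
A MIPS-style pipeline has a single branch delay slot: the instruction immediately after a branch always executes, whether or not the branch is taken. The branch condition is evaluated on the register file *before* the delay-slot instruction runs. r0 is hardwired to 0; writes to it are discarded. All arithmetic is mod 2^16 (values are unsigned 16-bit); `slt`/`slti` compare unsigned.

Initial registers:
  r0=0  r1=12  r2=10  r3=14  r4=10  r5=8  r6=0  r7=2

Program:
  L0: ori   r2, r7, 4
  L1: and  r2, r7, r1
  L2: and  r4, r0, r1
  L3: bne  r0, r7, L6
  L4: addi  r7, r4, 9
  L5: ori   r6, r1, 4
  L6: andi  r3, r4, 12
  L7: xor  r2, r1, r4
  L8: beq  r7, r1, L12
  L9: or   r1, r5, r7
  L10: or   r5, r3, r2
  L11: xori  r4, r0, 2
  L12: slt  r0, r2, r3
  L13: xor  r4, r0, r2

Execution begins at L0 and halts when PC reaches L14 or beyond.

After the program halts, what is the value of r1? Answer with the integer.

9

#0 ori   r2, r7, 4 ; 0/12/6/14/10/8/0/2
#1 and  r2, r7, r1 ; 0/12/0/14/10/8/0/2
#2 and  r4, r0, r1 ; 0/12/0/14/0/8/0/2
#3 bne  r0, r7, L6 ; 0/12/0/14/0/8/0/2 ; →target
#4 addi  r7, r4, 9 ; 0/12/0/14/0/8/0/9
#6 andi  r3, r4, 12 ; 0/12/0/0/0/8/0/9
#7 xor  r2, r1, r4 ; 0/12/12/0/0/8/0/9
#8 beq  r7, r1, L12 ; 0/12/12/0/0/8/0/9 ; →fallthru
#9 or   r1, r5, r7 ; 0/9/12/0/0/8/0/9
#10 or   r5, r3, r2 ; 0/9/12/0/0/12/0/9
#11 xori  r4, r0, 2 ; 0/9/12/0/2/12/0/9
#12 slt  r0, r2, r3 ; 0/9/12/0/2/12/0/9
#13 xor  r4, r0, r2 ; 0/9/12/0/12/12/0/9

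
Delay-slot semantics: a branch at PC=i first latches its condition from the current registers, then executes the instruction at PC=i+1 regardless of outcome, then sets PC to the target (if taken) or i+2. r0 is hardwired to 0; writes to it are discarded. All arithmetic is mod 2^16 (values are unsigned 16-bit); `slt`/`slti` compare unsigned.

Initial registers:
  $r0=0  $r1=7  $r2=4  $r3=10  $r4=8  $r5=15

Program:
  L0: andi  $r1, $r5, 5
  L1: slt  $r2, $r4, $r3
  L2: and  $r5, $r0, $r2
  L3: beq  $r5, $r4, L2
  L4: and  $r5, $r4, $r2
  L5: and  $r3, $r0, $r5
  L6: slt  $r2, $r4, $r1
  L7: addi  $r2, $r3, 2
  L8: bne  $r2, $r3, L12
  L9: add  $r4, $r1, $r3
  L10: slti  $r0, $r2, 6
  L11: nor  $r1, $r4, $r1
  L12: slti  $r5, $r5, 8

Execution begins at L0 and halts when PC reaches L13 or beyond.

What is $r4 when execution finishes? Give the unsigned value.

5

[0] andi  $r1, $r5, 5  →  {$r0:0, $r1:5, $r2:4, $r3:10, $r4:8, $r5:15}
[1] slt  $r2, $r4, $r3  →  {$r0:0, $r1:5, $r2:1, $r3:10, $r4:8, $r5:15}
[2] and  $r5, $r0, $r2  →  {$r0:0, $r1:5, $r2:1, $r3:10, $r4:8, $r5:0}
[3] beq  $r5, $r4, L2  →  {$r0:0, $r1:5, $r2:1, $r3:10, $r4:8, $r5:0}  ⟨branch fallthrough⟩
[4] and  $r5, $r4, $r2  →  {$r0:0, $r1:5, $r2:1, $r3:10, $r4:8, $r5:0}
[5] and  $r3, $r0, $r5  →  {$r0:0, $r1:5, $r2:1, $r3:0, $r4:8, $r5:0}
[6] slt  $r2, $r4, $r1  →  {$r0:0, $r1:5, $r2:0, $r3:0, $r4:8, $r5:0}
[7] addi  $r2, $r3, 2  →  {$r0:0, $r1:5, $r2:2, $r3:0, $r4:8, $r5:0}
[8] bne  $r2, $r3, L12  →  {$r0:0, $r1:5, $r2:2, $r3:0, $r4:8, $r5:0}  ⟨branch taken⟩
[9] add  $r4, $r1, $r3  →  {$r0:0, $r1:5, $r2:2, $r3:0, $r4:5, $r5:0}
[12] slti  $r5, $r5, 8  →  {$r0:0, $r1:5, $r2:2, $r3:0, $r4:5, $r5:1}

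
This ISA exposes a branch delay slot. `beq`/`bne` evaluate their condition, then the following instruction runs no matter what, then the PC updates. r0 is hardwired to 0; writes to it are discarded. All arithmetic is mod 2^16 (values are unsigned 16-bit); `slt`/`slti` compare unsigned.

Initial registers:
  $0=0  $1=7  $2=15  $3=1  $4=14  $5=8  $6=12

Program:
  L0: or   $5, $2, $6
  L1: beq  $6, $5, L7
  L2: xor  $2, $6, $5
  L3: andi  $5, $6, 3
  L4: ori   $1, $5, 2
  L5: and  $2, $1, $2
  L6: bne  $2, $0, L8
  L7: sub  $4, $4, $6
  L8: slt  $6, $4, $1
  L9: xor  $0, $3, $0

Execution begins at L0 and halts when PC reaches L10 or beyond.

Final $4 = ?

PC=0  or   $5, $2, $6        | $0=0 $1=7 $2=15 $3=1 $4=14 $5=15 $6=12
PC=1  beq  $6, $5, L7        | $0=0 $1=7 $2=15 $3=1 $4=14 $5=15 $6=12  [not taken]
PC=2  xor  $2, $6, $5        | $0=0 $1=7 $2=3 $3=1 $4=14 $5=15 $6=12
PC=3  andi  $5, $6, 3        | $0=0 $1=7 $2=3 $3=1 $4=14 $5=0 $6=12
PC=4  ori   $1, $5, 2        | $0=0 $1=2 $2=3 $3=1 $4=14 $5=0 $6=12
PC=5  and  $2, $1, $2        | $0=0 $1=2 $2=2 $3=1 $4=14 $5=0 $6=12
PC=6  bne  $2, $0, L8        | $0=0 $1=2 $2=2 $3=1 $4=14 $5=0 $6=12  [TAKEN]
PC=7  sub  $4, $4, $6        | $0=0 $1=2 $2=2 $3=1 $4=2 $5=0 $6=12
PC=8  slt  $6, $4, $1        | $0=0 $1=2 $2=2 $3=1 $4=2 $5=0 $6=0
PC=9  xor  $0, $3, $0        | $0=0 $1=2 $2=2 $3=1 $4=2 $5=0 $6=0

2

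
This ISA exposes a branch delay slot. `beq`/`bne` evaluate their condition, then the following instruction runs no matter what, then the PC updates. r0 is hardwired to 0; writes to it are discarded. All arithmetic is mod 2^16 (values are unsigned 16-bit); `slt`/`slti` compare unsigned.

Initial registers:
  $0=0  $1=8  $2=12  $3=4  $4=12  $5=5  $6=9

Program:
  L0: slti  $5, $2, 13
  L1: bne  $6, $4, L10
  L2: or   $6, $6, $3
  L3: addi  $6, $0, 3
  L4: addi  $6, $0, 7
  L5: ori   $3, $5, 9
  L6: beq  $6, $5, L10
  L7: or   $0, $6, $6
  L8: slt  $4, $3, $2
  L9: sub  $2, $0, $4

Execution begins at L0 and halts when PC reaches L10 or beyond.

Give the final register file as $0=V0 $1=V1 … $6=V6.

$0=0 $1=8 $2=12 $3=4 $4=12 $5=1 $6=13

PC=0  slti  $5, $2, 13       | $0=0 $1=8 $2=12 $3=4 $4=12 $5=1 $6=9
PC=1  bne  $6, $4, L10       | $0=0 $1=8 $2=12 $3=4 $4=12 $5=1 $6=9  [TAKEN]
PC=2  or   $6, $6, $3        | $0=0 $1=8 $2=12 $3=4 $4=12 $5=1 $6=13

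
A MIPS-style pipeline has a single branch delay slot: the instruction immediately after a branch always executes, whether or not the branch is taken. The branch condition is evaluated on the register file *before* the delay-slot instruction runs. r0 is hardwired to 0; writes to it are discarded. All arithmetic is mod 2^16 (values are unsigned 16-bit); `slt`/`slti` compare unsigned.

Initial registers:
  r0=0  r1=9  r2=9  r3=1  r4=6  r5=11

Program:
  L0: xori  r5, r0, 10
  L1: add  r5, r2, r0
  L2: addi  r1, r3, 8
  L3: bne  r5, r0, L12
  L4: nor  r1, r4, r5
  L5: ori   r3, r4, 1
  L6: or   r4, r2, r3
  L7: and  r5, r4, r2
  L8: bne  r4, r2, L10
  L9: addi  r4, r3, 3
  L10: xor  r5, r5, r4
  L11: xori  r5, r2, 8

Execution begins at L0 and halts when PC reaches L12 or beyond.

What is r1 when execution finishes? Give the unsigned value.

65520

#0 xori  r5, r0, 10 ; 0/9/9/1/6/10
#1 add  r5, r2, r0 ; 0/9/9/1/6/9
#2 addi  r1, r3, 8 ; 0/9/9/1/6/9
#3 bne  r5, r0, L12 ; 0/9/9/1/6/9 ; →target
#4 nor  r1, r4, r5 ; 0/65520/9/1/6/9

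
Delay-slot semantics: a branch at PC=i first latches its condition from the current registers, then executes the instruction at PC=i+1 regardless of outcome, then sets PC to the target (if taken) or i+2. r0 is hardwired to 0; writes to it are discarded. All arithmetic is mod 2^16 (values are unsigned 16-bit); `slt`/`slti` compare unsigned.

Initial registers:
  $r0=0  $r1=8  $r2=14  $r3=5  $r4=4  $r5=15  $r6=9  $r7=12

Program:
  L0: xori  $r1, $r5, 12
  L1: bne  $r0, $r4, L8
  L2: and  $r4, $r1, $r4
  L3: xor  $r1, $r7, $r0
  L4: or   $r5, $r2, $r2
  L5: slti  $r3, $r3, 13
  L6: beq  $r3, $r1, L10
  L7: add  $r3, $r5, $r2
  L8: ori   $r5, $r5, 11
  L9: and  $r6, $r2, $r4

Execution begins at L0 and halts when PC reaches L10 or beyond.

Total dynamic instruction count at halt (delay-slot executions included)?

PC=0  xori  $r1, $r5, 12     | $r0=0 $r1=3 $r2=14 $r3=5 $r4=4 $r5=15 $r6=9 $r7=12
PC=1  bne  $r0, $r4, L8      | $r0=0 $r1=3 $r2=14 $r3=5 $r4=4 $r5=15 $r6=9 $r7=12  [TAKEN]
PC=2  and  $r4, $r1, $r4     | $r0=0 $r1=3 $r2=14 $r3=5 $r4=0 $r5=15 $r6=9 $r7=12
PC=8  ori   $r5, $r5, 11     | $r0=0 $r1=3 $r2=14 $r3=5 $r4=0 $r5=15 $r6=9 $r7=12
PC=9  and  $r6, $r2, $r4     | $r0=0 $r1=3 $r2=14 $r3=5 $r4=0 $r5=15 $r6=0 $r7=12

5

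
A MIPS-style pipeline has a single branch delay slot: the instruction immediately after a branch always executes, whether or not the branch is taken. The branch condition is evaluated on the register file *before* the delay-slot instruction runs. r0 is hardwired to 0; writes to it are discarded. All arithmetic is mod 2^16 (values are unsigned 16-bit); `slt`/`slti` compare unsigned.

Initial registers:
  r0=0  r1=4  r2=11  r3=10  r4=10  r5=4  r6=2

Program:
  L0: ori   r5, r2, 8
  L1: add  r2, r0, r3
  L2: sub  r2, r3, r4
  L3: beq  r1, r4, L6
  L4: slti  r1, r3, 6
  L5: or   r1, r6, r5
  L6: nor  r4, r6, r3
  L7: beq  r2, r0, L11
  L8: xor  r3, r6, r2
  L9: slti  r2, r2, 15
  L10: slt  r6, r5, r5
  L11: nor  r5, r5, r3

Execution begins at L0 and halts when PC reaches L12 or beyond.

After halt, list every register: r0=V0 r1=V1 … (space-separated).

  step pc=0: ori   r5, r2, 8  regs=(0,4,11,10,10,11,2)
  step pc=1: add  r2, r0, r3  regs=(0,4,10,10,10,11,2)
  step pc=2: sub  r2, r3, r4  regs=(0,4,0,10,10,11,2)
  step pc=3: beq  r1, r4, L6  cond=F  regs=(0,4,0,10,10,11,2)
  step pc=4: slti  r1, r3, 6  regs=(0,0,0,10,10,11,2)
  step pc=5: or   r1, r6, r5  regs=(0,11,0,10,10,11,2)
  step pc=6: nor  r4, r6, r3  regs=(0,11,0,10,65525,11,2)
  step pc=7: beq  r2, r0, L11  cond=T  regs=(0,11,0,10,65525,11,2)
  step pc=8: xor  r3, r6, r2  regs=(0,11,0,2,65525,11,2)
  step pc=11: nor  r5, r5, r3  regs=(0,11,0,2,65525,65524,2)

r0=0 r1=11 r2=0 r3=2 r4=65525 r5=65524 r6=2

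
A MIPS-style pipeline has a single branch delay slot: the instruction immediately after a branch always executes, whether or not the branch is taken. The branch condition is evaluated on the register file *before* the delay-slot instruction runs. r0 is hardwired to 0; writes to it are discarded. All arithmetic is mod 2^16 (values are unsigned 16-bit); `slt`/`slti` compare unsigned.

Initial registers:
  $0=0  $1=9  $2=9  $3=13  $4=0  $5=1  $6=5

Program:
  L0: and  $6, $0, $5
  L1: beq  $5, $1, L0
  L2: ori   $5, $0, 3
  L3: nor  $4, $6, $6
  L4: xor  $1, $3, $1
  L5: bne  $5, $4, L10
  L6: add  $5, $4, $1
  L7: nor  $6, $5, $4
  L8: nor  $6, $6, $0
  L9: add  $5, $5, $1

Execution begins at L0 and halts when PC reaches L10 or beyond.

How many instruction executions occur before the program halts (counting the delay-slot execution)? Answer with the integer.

PC=0  and  $6, $0, $5        | $0=0 $1=9 $2=9 $3=13 $4=0 $5=1 $6=0
PC=1  beq  $5, $1, L0        | $0=0 $1=9 $2=9 $3=13 $4=0 $5=1 $6=0  [not taken]
PC=2  ori   $5, $0, 3        | $0=0 $1=9 $2=9 $3=13 $4=0 $5=3 $6=0
PC=3  nor  $4, $6, $6        | $0=0 $1=9 $2=9 $3=13 $4=65535 $5=3 $6=0
PC=4  xor  $1, $3, $1        | $0=0 $1=4 $2=9 $3=13 $4=65535 $5=3 $6=0
PC=5  bne  $5, $4, L10       | $0=0 $1=4 $2=9 $3=13 $4=65535 $5=3 $6=0  [TAKEN]
PC=6  add  $5, $4, $1        | $0=0 $1=4 $2=9 $3=13 $4=65535 $5=3 $6=0

7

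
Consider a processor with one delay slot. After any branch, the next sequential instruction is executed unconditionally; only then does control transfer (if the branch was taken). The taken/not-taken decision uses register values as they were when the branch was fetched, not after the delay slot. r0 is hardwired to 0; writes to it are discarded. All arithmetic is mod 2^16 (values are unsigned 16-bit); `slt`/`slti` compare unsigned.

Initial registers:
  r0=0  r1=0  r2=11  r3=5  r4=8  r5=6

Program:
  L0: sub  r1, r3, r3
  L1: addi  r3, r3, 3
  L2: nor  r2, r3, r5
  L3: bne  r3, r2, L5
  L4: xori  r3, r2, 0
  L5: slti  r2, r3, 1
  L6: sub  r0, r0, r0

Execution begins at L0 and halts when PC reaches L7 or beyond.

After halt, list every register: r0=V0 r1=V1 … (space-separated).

r0=0 r1=0 r2=0 r3=65521 r4=8 r5=6

[0] sub  r1, r3, r3  →  {r0:0, r1:0, r2:11, r3:5, r4:8, r5:6}
[1] addi  r3, r3, 3  →  {r0:0, r1:0, r2:11, r3:8, r4:8, r5:6}
[2] nor  r2, r3, r5  →  {r0:0, r1:0, r2:65521, r3:8, r4:8, r5:6}
[3] bne  r3, r2, L5  →  {r0:0, r1:0, r2:65521, r3:8, r4:8, r5:6}  ⟨branch taken⟩
[4] xori  r3, r2, 0  →  {r0:0, r1:0, r2:65521, r3:65521, r4:8, r5:6}
[5] slti  r2, r3, 1  →  {r0:0, r1:0, r2:0, r3:65521, r4:8, r5:6}
[6] sub  r0, r0, r0  →  {r0:0, r1:0, r2:0, r3:65521, r4:8, r5:6}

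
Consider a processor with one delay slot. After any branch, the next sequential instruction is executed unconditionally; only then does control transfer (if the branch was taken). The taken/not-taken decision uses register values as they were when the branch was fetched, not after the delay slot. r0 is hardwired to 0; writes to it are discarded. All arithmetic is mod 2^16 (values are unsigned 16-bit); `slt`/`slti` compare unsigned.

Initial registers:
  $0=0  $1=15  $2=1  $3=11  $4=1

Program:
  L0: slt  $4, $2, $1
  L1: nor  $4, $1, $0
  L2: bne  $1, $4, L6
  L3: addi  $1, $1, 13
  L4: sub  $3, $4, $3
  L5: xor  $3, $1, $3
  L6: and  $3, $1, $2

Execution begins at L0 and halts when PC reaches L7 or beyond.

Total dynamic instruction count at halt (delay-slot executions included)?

#0 slt  $4, $2, $1 ; 0/15/1/11/1
#1 nor  $4, $1, $0 ; 0/15/1/11/65520
#2 bne  $1, $4, L6 ; 0/15/1/11/65520 ; →target
#3 addi  $1, $1, 13 ; 0/28/1/11/65520
#6 and  $3, $1, $2 ; 0/28/1/0/65520

5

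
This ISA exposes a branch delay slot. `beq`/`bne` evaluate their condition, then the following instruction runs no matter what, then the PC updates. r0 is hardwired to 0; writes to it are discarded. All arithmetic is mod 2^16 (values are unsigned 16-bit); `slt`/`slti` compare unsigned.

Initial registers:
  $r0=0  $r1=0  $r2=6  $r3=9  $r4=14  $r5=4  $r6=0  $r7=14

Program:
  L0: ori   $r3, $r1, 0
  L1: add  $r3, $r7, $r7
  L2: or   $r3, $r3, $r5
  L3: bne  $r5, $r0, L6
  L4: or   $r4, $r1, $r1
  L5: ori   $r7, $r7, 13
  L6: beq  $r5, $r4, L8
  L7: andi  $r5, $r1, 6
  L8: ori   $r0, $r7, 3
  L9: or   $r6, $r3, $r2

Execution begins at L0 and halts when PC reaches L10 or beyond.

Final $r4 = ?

0

  step pc=0: ori   $r3, $r1, 0  regs=(0,0,6,0,14,4,0,14)
  step pc=1: add  $r3, $r7, $r7  regs=(0,0,6,28,14,4,0,14)
  step pc=2: or   $r3, $r3, $r5  regs=(0,0,6,28,14,4,0,14)
  step pc=3: bne  $r5, $r0, L6  cond=T  regs=(0,0,6,28,14,4,0,14)
  step pc=4: or   $r4, $r1, $r1  regs=(0,0,6,28,0,4,0,14)
  step pc=6: beq  $r5, $r4, L8  cond=F  regs=(0,0,6,28,0,4,0,14)
  step pc=7: andi  $r5, $r1, 6  regs=(0,0,6,28,0,0,0,14)
  step pc=8: ori   $r0, $r7, 3  regs=(0,0,6,28,0,0,0,14)
  step pc=9: or   $r6, $r3, $r2  regs=(0,0,6,28,0,0,30,14)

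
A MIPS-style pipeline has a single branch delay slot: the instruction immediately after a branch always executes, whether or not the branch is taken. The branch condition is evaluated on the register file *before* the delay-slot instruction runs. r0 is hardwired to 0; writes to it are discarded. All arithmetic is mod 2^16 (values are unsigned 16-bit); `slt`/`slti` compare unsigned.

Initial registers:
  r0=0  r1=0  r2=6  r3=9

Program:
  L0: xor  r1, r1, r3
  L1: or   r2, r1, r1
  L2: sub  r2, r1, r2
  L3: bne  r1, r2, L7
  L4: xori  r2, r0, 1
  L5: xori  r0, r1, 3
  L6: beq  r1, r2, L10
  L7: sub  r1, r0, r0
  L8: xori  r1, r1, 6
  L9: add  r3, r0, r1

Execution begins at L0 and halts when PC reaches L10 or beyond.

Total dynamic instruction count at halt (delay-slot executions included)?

8

#0 xor  r1, r1, r3 ; 0/9/6/9
#1 or   r2, r1, r1 ; 0/9/9/9
#2 sub  r2, r1, r2 ; 0/9/0/9
#3 bne  r1, r2, L7 ; 0/9/0/9 ; →target
#4 xori  r2, r0, 1 ; 0/9/1/9
#7 sub  r1, r0, r0 ; 0/0/1/9
#8 xori  r1, r1, 6 ; 0/6/1/9
#9 add  r3, r0, r1 ; 0/6/1/6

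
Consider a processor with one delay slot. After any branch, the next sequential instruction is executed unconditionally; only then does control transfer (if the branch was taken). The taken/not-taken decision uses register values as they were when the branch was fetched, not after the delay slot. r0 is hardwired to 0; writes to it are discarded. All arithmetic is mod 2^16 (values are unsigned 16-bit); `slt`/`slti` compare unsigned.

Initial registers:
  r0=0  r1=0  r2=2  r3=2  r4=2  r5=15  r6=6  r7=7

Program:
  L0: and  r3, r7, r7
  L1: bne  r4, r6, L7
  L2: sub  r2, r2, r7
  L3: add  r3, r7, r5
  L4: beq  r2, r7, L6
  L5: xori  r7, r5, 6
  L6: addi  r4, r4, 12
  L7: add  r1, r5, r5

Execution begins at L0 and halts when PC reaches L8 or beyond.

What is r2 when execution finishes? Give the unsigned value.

65531

[0] and  r3, r7, r7  →  {r0:0, r1:0, r2:2, r3:7, r4:2, r5:15, r6:6, r7:7}
[1] bne  r4, r6, L7  →  {r0:0, r1:0, r2:2, r3:7, r4:2, r5:15, r6:6, r7:7}  ⟨branch taken⟩
[2] sub  r2, r2, r7  →  {r0:0, r1:0, r2:65531, r3:7, r4:2, r5:15, r6:6, r7:7}
[7] add  r1, r5, r5  →  {r0:0, r1:30, r2:65531, r3:7, r4:2, r5:15, r6:6, r7:7}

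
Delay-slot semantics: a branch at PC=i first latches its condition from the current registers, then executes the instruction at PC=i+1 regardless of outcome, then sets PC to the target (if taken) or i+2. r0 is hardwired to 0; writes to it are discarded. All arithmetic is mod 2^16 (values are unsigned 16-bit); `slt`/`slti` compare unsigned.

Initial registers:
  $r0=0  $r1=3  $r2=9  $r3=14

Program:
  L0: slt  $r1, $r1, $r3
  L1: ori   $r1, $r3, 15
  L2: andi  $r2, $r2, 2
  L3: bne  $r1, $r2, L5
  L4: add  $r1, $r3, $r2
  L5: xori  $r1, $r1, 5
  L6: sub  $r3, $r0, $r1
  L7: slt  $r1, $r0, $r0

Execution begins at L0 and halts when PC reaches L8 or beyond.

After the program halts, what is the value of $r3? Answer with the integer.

65525

#0 slt  $r1, $r1, $r3 ; 0/1/9/14
#1 ori   $r1, $r3, 15 ; 0/15/9/14
#2 andi  $r2, $r2, 2 ; 0/15/0/14
#3 bne  $r1, $r2, L5 ; 0/15/0/14 ; →target
#4 add  $r1, $r3, $r2 ; 0/14/0/14
#5 xori  $r1, $r1, 5 ; 0/11/0/14
#6 sub  $r3, $r0, $r1 ; 0/11/0/65525
#7 slt  $r1, $r0, $r0 ; 0/0/0/65525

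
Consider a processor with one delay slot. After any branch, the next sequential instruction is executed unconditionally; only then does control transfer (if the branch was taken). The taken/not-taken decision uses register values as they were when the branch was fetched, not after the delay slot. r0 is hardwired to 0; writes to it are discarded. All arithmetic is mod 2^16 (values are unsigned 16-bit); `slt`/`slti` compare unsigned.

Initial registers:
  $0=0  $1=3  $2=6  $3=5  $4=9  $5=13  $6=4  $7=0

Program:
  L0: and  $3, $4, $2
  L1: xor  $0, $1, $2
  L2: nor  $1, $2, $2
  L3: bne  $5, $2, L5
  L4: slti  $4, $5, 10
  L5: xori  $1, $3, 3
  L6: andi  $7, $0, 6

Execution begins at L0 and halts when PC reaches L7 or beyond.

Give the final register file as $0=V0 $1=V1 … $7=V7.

$0=0 $1=3 $2=6 $3=0 $4=0 $5=13 $6=4 $7=0

PC=0  and  $3, $4, $2        | $0=0 $1=3 $2=6 $3=0 $4=9 $5=13 $6=4 $7=0
PC=1  xor  $0, $1, $2        | $0=0 $1=3 $2=6 $3=0 $4=9 $5=13 $6=4 $7=0
PC=2  nor  $1, $2, $2        | $0=0 $1=65529 $2=6 $3=0 $4=9 $5=13 $6=4 $7=0
PC=3  bne  $5, $2, L5        | $0=0 $1=65529 $2=6 $3=0 $4=9 $5=13 $6=4 $7=0  [TAKEN]
PC=4  slti  $4, $5, 10       | $0=0 $1=65529 $2=6 $3=0 $4=0 $5=13 $6=4 $7=0
PC=5  xori  $1, $3, 3        | $0=0 $1=3 $2=6 $3=0 $4=0 $5=13 $6=4 $7=0
PC=6  andi  $7, $0, 6        | $0=0 $1=3 $2=6 $3=0 $4=0 $5=13 $6=4 $7=0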